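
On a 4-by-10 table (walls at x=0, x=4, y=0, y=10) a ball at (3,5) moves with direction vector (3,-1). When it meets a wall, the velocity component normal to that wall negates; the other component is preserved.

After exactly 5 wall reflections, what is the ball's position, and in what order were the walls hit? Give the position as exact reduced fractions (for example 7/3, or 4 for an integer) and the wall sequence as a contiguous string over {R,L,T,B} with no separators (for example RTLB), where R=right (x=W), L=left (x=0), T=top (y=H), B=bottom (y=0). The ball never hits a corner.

Final position: (2,0)
Wall sequence: RLRLB

1. t=1/3 → R at (4,14/3); v=(-3,-1)
2. t=4/3 → L at (0,10/3); v=(3,-1)
3. t=4/3 → R at (4,2); v=(-3,-1)
4. t=4/3 → L at (0,2/3); v=(3,-1)
5. t=2/3 → B at (2,0); v=(3,1)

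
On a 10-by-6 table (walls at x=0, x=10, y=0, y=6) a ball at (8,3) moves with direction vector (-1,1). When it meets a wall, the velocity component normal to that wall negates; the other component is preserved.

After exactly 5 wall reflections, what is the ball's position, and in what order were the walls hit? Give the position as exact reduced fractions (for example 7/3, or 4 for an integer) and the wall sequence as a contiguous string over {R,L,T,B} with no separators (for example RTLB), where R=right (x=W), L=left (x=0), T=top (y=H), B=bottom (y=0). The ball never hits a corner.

1. t=3 → T at (5,6); v=(-1,-1)
2. t=5 → L at (0,1); v=(1,-1)
3. t=1 → B at (1,0); v=(1,1)
4. t=6 → T at (7,6); v=(1,-1)
5. t=3 → R at (10,3); v=(-1,-1)

Final position: (10,3)
Wall sequence: TLBTR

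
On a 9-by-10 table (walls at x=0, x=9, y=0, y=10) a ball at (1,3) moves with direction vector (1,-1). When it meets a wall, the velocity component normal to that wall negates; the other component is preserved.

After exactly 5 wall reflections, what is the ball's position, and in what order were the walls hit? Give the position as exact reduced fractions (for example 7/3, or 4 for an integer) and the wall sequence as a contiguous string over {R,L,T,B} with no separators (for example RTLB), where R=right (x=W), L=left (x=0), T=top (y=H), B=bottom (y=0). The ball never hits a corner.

1. t=3 → B at (4,0); v=(1,1)
2. t=5 → R at (9,5); v=(-1,1)
3. t=5 → T at (4,10); v=(-1,-1)
4. t=4 → L at (0,6); v=(1,-1)
5. t=6 → B at (6,0); v=(1,1)

Final position: (6,0)
Wall sequence: BRTLB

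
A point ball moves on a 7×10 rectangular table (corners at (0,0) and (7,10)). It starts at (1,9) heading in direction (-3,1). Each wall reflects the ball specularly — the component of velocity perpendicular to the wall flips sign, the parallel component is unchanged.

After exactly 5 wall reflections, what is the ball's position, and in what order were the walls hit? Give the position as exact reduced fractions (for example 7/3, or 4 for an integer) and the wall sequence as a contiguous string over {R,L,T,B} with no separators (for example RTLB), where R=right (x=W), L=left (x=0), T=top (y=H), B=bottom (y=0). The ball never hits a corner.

1. t=1/3 → L at (0,28/3); v=(3,1)
2. t=2/3 → T at (2,10); v=(3,-1)
3. t=5/3 → R at (7,25/3); v=(-3,-1)
4. t=7/3 → L at (0,6); v=(3,-1)
5. t=7/3 → R at (7,11/3); v=(-3,-1)

Final position: (7,11/3)
Wall sequence: LTRLR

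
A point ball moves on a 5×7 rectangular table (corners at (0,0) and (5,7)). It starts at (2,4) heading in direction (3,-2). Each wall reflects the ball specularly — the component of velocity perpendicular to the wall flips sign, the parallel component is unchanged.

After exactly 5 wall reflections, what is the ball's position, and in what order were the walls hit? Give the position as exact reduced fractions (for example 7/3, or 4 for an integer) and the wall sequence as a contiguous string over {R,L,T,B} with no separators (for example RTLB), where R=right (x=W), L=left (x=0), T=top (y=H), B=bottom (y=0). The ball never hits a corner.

1. t=1 → R at (5,2); v=(-3,-2)
2. t=1 → B at (2,0); v=(-3,2)
3. t=2/3 → L at (0,4/3); v=(3,2)
4. t=5/3 → R at (5,14/3); v=(-3,2)
5. t=7/6 → T at (3/2,7); v=(-3,-2)

Final position: (3/2,7)
Wall sequence: RBLRT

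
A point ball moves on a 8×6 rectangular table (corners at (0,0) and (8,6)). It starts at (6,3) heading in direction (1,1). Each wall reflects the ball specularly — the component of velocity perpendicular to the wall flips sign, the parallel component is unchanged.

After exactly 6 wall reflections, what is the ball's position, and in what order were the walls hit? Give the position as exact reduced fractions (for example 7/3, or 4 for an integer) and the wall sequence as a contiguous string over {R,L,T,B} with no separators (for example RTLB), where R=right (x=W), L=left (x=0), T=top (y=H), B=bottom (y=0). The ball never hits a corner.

1. t=2 → R at (8,5); v=(-1,1)
2. t=1 → T at (7,6); v=(-1,-1)
3. t=6 → B at (1,0); v=(-1,1)
4. t=1 → L at (0,1); v=(1,1)
5. t=5 → T at (5,6); v=(1,-1)
6. t=3 → R at (8,3); v=(-1,-1)

Final position: (8,3)
Wall sequence: RTBLTR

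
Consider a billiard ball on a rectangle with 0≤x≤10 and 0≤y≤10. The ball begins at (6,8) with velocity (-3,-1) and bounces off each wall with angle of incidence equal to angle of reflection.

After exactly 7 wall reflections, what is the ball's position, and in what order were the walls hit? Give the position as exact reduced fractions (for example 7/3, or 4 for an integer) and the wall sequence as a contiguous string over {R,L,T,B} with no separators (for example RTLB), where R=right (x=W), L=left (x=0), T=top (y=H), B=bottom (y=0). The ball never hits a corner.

1. t=2 → L at (0,6); v=(3,-1)
2. t=10/3 → R at (10,8/3); v=(-3,-1)
3. t=8/3 → B at (2,0); v=(-3,1)
4. t=2/3 → L at (0,2/3); v=(3,1)
5. t=10/3 → R at (10,4); v=(-3,1)
6. t=10/3 → L at (0,22/3); v=(3,1)
7. t=8/3 → T at (8,10); v=(3,-1)

Final position: (8,10)
Wall sequence: LRBLRLT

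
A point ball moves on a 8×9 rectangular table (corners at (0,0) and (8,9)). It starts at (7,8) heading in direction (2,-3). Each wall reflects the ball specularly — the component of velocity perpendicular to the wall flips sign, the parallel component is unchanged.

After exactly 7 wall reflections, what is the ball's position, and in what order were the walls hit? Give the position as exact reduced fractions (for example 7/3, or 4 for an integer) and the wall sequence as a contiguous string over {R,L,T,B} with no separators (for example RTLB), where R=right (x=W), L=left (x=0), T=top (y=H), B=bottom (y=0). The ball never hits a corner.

Final position: (5/3,9)
Wall sequence: RBLTRBT

1. t=1/2 → R at (8,13/2); v=(-2,-3)
2. t=13/6 → B at (11/3,0); v=(-2,3)
3. t=11/6 → L at (0,11/2); v=(2,3)
4. t=7/6 → T at (7/3,9); v=(2,-3)
5. t=17/6 → R at (8,1/2); v=(-2,-3)
6. t=1/6 → B at (23/3,0); v=(-2,3)
7. t=3 → T at (5/3,9); v=(-2,-3)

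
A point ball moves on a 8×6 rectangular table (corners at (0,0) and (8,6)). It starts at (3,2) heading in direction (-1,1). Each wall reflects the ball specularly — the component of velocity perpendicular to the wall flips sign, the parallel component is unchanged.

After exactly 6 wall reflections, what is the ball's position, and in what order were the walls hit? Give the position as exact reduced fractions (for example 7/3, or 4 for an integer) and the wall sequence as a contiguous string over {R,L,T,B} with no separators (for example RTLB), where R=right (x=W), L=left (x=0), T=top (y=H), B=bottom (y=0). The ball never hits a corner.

Final position: (0,3)
Wall sequence: LTBRTL

1. t=3 → L at (0,5); v=(1,1)
2. t=1 → T at (1,6); v=(1,-1)
3. t=6 → B at (7,0); v=(1,1)
4. t=1 → R at (8,1); v=(-1,1)
5. t=5 → T at (3,6); v=(-1,-1)
6. t=3 → L at (0,3); v=(1,-1)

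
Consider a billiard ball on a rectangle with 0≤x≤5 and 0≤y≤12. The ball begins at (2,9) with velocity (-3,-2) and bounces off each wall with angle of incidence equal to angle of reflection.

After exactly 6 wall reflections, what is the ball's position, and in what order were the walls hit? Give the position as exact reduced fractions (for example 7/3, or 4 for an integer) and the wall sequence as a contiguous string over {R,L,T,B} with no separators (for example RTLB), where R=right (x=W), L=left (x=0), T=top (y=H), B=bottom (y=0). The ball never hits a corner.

Final position: (0,17/3)
Wall sequence: LRLBRL

1. t=2/3 → L at (0,23/3); v=(3,-2)
2. t=5/3 → R at (5,13/3); v=(-3,-2)
3. t=5/3 → L at (0,1); v=(3,-2)
4. t=1/2 → B at (3/2,0); v=(3,2)
5. t=7/6 → R at (5,7/3); v=(-3,2)
6. t=5/3 → L at (0,17/3); v=(3,2)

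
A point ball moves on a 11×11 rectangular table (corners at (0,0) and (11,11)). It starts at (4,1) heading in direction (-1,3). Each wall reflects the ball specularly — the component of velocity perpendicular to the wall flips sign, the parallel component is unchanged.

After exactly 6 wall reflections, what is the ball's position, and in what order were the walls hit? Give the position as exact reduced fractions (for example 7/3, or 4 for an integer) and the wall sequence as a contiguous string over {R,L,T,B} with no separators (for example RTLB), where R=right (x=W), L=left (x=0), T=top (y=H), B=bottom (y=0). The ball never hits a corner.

1. t=10/3 → T at (2/3,11); v=(-1,-3)
2. t=2/3 → L at (0,9); v=(1,-3)
3. t=3 → B at (3,0); v=(1,3)
4. t=11/3 → T at (20/3,11); v=(1,-3)
5. t=11/3 → B at (31/3,0); v=(1,3)
6. t=2/3 → R at (11,2); v=(-1,3)

Final position: (11,2)
Wall sequence: TLBTBR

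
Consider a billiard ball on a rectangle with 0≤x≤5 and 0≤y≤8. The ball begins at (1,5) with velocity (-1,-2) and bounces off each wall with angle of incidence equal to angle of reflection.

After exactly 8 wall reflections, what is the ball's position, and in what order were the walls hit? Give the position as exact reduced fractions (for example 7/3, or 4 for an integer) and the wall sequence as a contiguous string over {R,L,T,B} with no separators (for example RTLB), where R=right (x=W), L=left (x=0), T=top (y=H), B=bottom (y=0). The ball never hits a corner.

Final position: (5,5)
Wall sequence: LBRTBLTR

1. t=1 → L at (0,3); v=(1,-2)
2. t=3/2 → B at (3/2,0); v=(1,2)
3. t=7/2 → R at (5,7); v=(-1,2)
4. t=1/2 → T at (9/2,8); v=(-1,-2)
5. t=4 → B at (1/2,0); v=(-1,2)
6. t=1/2 → L at (0,1); v=(1,2)
7. t=7/2 → T at (7/2,8); v=(1,-2)
8. t=3/2 → R at (5,5); v=(-1,-2)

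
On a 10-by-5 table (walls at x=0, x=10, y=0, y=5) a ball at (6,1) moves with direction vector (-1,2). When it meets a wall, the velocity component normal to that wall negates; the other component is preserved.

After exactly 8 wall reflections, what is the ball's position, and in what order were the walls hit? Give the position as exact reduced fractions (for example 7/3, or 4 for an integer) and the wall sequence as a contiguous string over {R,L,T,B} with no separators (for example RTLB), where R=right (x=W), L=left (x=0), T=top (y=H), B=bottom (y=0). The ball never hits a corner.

1. t=2 → T at (4,5); v=(-1,-2)
2. t=5/2 → B at (3/2,0); v=(-1,2)
3. t=3/2 → L at (0,3); v=(1,2)
4. t=1 → T at (1,5); v=(1,-2)
5. t=5/2 → B at (7/2,0); v=(1,2)
6. t=5/2 → T at (6,5); v=(1,-2)
7. t=5/2 → B at (17/2,0); v=(1,2)
8. t=3/2 → R at (10,3); v=(-1,2)

Final position: (10,3)
Wall sequence: TBLTBTBR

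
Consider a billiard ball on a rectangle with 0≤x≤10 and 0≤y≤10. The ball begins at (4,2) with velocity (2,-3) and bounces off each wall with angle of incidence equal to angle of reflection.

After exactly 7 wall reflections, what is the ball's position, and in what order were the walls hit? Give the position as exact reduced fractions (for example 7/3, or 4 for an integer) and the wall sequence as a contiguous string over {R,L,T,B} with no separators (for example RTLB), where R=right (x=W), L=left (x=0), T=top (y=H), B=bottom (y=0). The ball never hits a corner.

1. t=2/3 → B at (16/3,0); v=(2,3)
2. t=7/3 → R at (10,7); v=(-2,3)
3. t=1 → T at (8,10); v=(-2,-3)
4. t=10/3 → B at (4/3,0); v=(-2,3)
5. t=2/3 → L at (0,2); v=(2,3)
6. t=8/3 → T at (16/3,10); v=(2,-3)
7. t=7/3 → R at (10,3); v=(-2,-3)

Final position: (10,3)
Wall sequence: BRTBLTR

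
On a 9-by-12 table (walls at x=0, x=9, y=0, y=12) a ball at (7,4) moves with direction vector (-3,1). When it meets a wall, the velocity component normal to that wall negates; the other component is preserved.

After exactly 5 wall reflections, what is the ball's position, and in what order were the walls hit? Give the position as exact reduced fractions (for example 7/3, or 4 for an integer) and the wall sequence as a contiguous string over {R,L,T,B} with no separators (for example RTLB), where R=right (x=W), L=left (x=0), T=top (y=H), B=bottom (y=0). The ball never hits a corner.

Final position: (9,26/3)
Wall sequence: LRTLR

1. t=7/3 → L at (0,19/3); v=(3,1)
2. t=3 → R at (9,28/3); v=(-3,1)
3. t=8/3 → T at (1,12); v=(-3,-1)
4. t=1/3 → L at (0,35/3); v=(3,-1)
5. t=3 → R at (9,26/3); v=(-3,-1)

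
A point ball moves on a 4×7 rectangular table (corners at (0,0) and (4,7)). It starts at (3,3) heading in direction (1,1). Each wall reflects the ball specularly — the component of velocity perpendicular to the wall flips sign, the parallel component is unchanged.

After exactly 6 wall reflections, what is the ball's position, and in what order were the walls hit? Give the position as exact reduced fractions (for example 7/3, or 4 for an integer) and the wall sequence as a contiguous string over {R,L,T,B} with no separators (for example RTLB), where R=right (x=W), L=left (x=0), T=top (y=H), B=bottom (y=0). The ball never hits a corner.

Final position: (0,2)
Wall sequence: RTLRBL

1. t=1 → R at (4,4); v=(-1,1)
2. t=3 → T at (1,7); v=(-1,-1)
3. t=1 → L at (0,6); v=(1,-1)
4. t=4 → R at (4,2); v=(-1,-1)
5. t=2 → B at (2,0); v=(-1,1)
6. t=2 → L at (0,2); v=(1,1)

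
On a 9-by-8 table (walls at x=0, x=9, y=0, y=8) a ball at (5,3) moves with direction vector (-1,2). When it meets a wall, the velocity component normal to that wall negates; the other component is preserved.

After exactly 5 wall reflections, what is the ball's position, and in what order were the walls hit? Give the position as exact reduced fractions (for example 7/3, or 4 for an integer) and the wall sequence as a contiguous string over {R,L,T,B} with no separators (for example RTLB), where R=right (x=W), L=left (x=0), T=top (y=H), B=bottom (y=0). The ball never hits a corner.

1. t=5/2 → T at (5/2,8); v=(-1,-2)
2. t=5/2 → L at (0,3); v=(1,-2)
3. t=3/2 → B at (3/2,0); v=(1,2)
4. t=4 → T at (11/2,8); v=(1,-2)
5. t=7/2 → R at (9,1); v=(-1,-2)

Final position: (9,1)
Wall sequence: TLBTR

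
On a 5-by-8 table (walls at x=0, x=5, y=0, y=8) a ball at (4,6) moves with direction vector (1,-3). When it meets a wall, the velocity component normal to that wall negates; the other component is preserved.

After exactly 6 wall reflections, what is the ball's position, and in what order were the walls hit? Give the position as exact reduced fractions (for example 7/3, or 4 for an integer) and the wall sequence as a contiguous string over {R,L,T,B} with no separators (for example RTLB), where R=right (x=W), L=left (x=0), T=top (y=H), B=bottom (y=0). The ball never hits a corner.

Final position: (4,8)
Wall sequence: RBTLBT

1. t=1 → R at (5,3); v=(-1,-3)
2. t=1 → B at (4,0); v=(-1,3)
3. t=8/3 → T at (4/3,8); v=(-1,-3)
4. t=4/3 → L at (0,4); v=(1,-3)
5. t=4/3 → B at (4/3,0); v=(1,3)
6. t=8/3 → T at (4,8); v=(1,-3)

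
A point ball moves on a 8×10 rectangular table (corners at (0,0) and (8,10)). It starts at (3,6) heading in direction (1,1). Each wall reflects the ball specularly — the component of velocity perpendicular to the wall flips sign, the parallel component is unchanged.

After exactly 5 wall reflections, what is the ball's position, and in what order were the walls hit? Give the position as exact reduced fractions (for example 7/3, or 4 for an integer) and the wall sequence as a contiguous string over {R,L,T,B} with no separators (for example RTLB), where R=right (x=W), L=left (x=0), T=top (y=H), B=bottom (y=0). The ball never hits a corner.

1. t=4 → T at (7,10); v=(1,-1)
2. t=1 → R at (8,9); v=(-1,-1)
3. t=8 → L at (0,1); v=(1,-1)
4. t=1 → B at (1,0); v=(1,1)
5. t=7 → R at (8,7); v=(-1,1)

Final position: (8,7)
Wall sequence: TRLBR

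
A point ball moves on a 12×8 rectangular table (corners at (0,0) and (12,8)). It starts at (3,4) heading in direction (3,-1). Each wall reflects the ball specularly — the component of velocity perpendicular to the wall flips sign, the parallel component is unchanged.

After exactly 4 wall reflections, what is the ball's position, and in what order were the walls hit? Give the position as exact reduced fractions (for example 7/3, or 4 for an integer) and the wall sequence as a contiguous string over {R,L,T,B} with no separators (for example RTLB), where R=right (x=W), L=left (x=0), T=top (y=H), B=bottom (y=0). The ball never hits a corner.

Final position: (12,7)
Wall sequence: RBLR

1. t=3 → R at (12,1); v=(-3,-1)
2. t=1 → B at (9,0); v=(-3,1)
3. t=3 → L at (0,3); v=(3,1)
4. t=4 → R at (12,7); v=(-3,1)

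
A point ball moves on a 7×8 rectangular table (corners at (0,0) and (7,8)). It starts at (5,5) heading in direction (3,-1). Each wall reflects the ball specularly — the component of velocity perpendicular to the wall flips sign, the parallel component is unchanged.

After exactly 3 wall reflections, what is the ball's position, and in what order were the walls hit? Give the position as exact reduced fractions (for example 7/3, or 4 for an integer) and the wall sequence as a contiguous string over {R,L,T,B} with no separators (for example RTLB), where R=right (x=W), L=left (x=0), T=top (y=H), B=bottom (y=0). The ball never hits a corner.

1. t=2/3 → R at (7,13/3); v=(-3,-1)
2. t=7/3 → L at (0,2); v=(3,-1)
3. t=2 → B at (6,0); v=(3,1)

Final position: (6,0)
Wall sequence: RLB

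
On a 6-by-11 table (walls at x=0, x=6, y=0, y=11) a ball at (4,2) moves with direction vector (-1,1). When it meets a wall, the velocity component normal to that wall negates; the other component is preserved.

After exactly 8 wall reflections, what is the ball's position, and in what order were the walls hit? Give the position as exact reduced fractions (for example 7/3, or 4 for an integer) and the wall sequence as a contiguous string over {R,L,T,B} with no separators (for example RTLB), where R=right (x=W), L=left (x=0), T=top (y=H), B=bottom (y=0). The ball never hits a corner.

Final position: (3,11)
Wall sequence: LTRLBRLT

1. t=4 → L at (0,6); v=(1,1)
2. t=5 → T at (5,11); v=(1,-1)
3. t=1 → R at (6,10); v=(-1,-1)
4. t=6 → L at (0,4); v=(1,-1)
5. t=4 → B at (4,0); v=(1,1)
6. t=2 → R at (6,2); v=(-1,1)
7. t=6 → L at (0,8); v=(1,1)
8. t=3 → T at (3,11); v=(1,-1)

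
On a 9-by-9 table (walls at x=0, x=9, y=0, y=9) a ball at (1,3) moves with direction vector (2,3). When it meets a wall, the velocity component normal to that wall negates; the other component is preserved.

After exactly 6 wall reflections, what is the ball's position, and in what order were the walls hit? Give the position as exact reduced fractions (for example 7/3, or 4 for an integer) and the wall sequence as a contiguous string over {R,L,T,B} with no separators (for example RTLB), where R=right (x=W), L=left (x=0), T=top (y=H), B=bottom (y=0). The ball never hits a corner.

Final position: (5,0)
Wall sequence: TRBTLB

1. t=2 → T at (5,9); v=(2,-3)
2. t=2 → R at (9,3); v=(-2,-3)
3. t=1 → B at (7,0); v=(-2,3)
4. t=3 → T at (1,9); v=(-2,-3)
5. t=1/2 → L at (0,15/2); v=(2,-3)
6. t=5/2 → B at (5,0); v=(2,3)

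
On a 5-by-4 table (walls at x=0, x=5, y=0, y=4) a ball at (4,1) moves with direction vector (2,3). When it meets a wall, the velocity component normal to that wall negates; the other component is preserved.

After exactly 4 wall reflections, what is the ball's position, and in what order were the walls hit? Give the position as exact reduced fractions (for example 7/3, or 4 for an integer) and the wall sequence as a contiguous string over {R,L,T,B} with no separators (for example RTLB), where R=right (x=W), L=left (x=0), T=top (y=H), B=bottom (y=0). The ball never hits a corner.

Final position: (0,2)
Wall sequence: RTBL

1. t=1/2 → R at (5,5/2); v=(-2,3)
2. t=1/2 → T at (4,4); v=(-2,-3)
3. t=4/3 → B at (4/3,0); v=(-2,3)
4. t=2/3 → L at (0,2); v=(2,3)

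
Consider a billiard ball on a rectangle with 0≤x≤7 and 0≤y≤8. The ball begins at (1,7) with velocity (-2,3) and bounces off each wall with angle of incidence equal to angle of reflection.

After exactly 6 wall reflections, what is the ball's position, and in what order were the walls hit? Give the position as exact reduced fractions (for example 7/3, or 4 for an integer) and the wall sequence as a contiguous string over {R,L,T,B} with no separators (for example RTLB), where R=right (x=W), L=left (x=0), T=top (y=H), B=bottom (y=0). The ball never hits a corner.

1. t=1/3 → T at (1/3,8); v=(-2,-3)
2. t=1/6 → L at (0,15/2); v=(2,-3)
3. t=5/2 → B at (5,0); v=(2,3)
4. t=1 → R at (7,3); v=(-2,3)
5. t=5/3 → T at (11/3,8); v=(-2,-3)
6. t=11/6 → L at (0,5/2); v=(2,-3)

Final position: (0,5/2)
Wall sequence: TLBRTL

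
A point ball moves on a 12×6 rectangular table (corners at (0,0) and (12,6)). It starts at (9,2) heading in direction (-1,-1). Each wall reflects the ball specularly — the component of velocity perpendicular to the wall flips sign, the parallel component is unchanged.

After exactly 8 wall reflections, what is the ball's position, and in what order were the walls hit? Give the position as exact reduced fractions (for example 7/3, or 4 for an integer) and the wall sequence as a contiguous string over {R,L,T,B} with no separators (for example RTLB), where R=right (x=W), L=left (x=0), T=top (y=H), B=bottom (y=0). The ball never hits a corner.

1. t=2 → B at (7,0); v=(-1,1)
2. t=6 → T at (1,6); v=(-1,-1)
3. t=1 → L at (0,5); v=(1,-1)
4. t=5 → B at (5,0); v=(1,1)
5. t=6 → T at (11,6); v=(1,-1)
6. t=1 → R at (12,5); v=(-1,-1)
7. t=5 → B at (7,0); v=(-1,1)
8. t=6 → T at (1,6); v=(-1,-1)

Final position: (1,6)
Wall sequence: BTLBTRBT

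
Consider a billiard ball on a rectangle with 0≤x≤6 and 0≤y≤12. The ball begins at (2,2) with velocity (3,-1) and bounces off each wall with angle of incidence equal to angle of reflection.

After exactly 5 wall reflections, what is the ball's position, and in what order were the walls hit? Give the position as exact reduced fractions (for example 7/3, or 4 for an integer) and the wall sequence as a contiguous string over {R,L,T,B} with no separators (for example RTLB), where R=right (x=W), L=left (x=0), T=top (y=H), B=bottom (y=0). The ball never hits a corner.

Final position: (0,16/3)
Wall sequence: RBLRL

1. t=4/3 → R at (6,2/3); v=(-3,-1)
2. t=2/3 → B at (4,0); v=(-3,1)
3. t=4/3 → L at (0,4/3); v=(3,1)
4. t=2 → R at (6,10/3); v=(-3,1)
5. t=2 → L at (0,16/3); v=(3,1)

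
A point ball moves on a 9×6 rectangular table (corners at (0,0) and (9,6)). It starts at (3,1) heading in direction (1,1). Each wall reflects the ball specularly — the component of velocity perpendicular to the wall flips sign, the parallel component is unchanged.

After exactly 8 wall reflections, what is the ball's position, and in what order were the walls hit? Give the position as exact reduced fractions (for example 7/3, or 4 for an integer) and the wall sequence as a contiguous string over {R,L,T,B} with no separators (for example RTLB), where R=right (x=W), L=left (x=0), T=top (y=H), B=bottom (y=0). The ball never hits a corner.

1. t=5 → T at (8,6); v=(1,-1)
2. t=1 → R at (9,5); v=(-1,-1)
3. t=5 → B at (4,0); v=(-1,1)
4. t=4 → L at (0,4); v=(1,1)
5. t=2 → T at (2,6); v=(1,-1)
6. t=6 → B at (8,0); v=(1,1)
7. t=1 → R at (9,1); v=(-1,1)
8. t=5 → T at (4,6); v=(-1,-1)

Final position: (4,6)
Wall sequence: TRBLTBRT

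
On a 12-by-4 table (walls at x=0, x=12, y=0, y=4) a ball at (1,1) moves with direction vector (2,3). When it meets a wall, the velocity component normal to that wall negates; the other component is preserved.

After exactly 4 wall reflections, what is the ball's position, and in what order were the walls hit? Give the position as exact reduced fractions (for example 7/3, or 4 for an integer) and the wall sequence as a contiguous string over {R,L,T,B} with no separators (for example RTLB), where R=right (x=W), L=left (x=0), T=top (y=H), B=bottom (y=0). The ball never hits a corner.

1. t=1 → T at (3,4); v=(2,-3)
2. t=4/3 → B at (17/3,0); v=(2,3)
3. t=4/3 → T at (25/3,4); v=(2,-3)
4. t=4/3 → B at (11,0); v=(2,3)

Final position: (11,0)
Wall sequence: TBTB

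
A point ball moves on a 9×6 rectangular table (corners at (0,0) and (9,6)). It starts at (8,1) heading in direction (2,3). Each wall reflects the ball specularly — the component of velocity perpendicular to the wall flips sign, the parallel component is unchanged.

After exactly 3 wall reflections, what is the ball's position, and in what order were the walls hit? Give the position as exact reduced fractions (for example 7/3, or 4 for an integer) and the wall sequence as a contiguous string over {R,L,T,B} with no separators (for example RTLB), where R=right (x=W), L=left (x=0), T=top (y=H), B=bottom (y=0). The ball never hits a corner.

1. t=1/2 → R at (9,5/2); v=(-2,3)
2. t=7/6 → T at (20/3,6); v=(-2,-3)
3. t=2 → B at (8/3,0); v=(-2,3)

Final position: (8/3,0)
Wall sequence: RTB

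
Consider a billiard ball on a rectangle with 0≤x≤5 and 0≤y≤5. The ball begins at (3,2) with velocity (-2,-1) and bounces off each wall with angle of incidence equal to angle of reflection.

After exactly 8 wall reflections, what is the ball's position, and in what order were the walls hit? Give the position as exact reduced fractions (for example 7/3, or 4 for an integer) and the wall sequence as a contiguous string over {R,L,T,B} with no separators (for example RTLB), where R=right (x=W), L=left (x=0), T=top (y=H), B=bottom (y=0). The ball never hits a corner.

1. t=3/2 → L at (0,1/2); v=(2,-1)
2. t=1/2 → B at (1,0); v=(2,1)
3. t=2 → R at (5,2); v=(-2,1)
4. t=5/2 → L at (0,9/2); v=(2,1)
5. t=1/2 → T at (1,5); v=(2,-1)
6. t=2 → R at (5,3); v=(-2,-1)
7. t=5/2 → L at (0,1/2); v=(2,-1)
8. t=1/2 → B at (1,0); v=(2,1)

Final position: (1,0)
Wall sequence: LBRLTRLB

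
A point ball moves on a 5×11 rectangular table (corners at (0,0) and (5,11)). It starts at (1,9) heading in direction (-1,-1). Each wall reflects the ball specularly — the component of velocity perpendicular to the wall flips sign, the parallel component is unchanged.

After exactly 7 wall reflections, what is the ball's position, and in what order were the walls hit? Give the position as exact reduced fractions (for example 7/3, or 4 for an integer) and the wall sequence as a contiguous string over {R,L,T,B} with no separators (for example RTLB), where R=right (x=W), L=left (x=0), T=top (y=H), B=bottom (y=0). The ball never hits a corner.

Final position: (0,10)
Wall sequence: LRBLRTL

1. t=1 → L at (0,8); v=(1,-1)
2. t=5 → R at (5,3); v=(-1,-1)
3. t=3 → B at (2,0); v=(-1,1)
4. t=2 → L at (0,2); v=(1,1)
5. t=5 → R at (5,7); v=(-1,1)
6. t=4 → T at (1,11); v=(-1,-1)
7. t=1 → L at (0,10); v=(1,-1)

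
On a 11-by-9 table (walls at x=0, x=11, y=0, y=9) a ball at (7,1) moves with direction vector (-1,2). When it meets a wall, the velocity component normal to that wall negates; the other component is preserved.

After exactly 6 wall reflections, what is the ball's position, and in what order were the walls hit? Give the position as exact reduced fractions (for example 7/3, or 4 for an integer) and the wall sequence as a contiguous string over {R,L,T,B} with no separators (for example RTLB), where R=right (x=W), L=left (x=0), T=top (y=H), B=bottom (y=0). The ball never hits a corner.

Final position: (11,1)
Wall sequence: TLBTBR

1. t=4 → T at (3,9); v=(-1,-2)
2. t=3 → L at (0,3); v=(1,-2)
3. t=3/2 → B at (3/2,0); v=(1,2)
4. t=9/2 → T at (6,9); v=(1,-2)
5. t=9/2 → B at (21/2,0); v=(1,2)
6. t=1/2 → R at (11,1); v=(-1,2)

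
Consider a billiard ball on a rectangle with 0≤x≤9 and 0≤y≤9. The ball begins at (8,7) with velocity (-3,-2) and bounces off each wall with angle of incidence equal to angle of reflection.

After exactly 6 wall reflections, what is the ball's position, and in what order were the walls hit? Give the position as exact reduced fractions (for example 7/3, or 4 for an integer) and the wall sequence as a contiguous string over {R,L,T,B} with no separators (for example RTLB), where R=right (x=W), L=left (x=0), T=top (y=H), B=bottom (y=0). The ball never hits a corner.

1. t=8/3 → L at (0,5/3); v=(3,-2)
2. t=5/6 → B at (5/2,0); v=(3,2)
3. t=13/6 → R at (9,13/3); v=(-3,2)
4. t=7/3 → T at (2,9); v=(-3,-2)
5. t=2/3 → L at (0,23/3); v=(3,-2)
6. t=3 → R at (9,5/3); v=(-3,-2)

Final position: (9,5/3)
Wall sequence: LBRTLR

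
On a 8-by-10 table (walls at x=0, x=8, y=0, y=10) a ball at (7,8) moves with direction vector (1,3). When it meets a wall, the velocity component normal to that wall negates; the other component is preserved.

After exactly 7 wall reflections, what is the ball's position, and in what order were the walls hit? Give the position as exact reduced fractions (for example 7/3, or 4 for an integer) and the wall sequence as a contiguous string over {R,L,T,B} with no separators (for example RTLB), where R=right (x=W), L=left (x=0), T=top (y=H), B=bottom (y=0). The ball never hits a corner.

1. t=2/3 → T at (23/3,10); v=(1,-3)
2. t=1/3 → R at (8,9); v=(-1,-3)
3. t=3 → B at (5,0); v=(-1,3)
4. t=10/3 → T at (5/3,10); v=(-1,-3)
5. t=5/3 → L at (0,5); v=(1,-3)
6. t=5/3 → B at (5/3,0); v=(1,3)
7. t=10/3 → T at (5,10); v=(1,-3)

Final position: (5,10)
Wall sequence: TRBTLBT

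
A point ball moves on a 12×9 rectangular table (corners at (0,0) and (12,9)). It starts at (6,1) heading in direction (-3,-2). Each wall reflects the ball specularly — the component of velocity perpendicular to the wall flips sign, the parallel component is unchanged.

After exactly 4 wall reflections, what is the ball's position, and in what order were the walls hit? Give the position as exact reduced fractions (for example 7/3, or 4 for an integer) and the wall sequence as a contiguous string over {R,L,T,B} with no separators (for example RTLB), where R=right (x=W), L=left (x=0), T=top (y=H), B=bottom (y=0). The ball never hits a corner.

1. t=1/2 → B at (9/2,0); v=(-3,2)
2. t=3/2 → L at (0,3); v=(3,2)
3. t=3 → T at (9,9); v=(3,-2)
4. t=1 → R at (12,7); v=(-3,-2)

Final position: (12,7)
Wall sequence: BLTR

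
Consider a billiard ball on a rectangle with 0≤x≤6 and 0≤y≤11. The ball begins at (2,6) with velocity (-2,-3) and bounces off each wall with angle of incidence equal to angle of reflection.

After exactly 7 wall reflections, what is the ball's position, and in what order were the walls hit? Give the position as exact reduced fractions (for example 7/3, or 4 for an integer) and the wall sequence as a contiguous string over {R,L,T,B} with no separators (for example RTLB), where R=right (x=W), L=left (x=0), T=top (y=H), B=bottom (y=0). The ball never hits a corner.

1. t=1 → L at (0,3); v=(2,-3)
2. t=1 → B at (2,0); v=(2,3)
3. t=2 → R at (6,6); v=(-2,3)
4. t=5/3 → T at (8/3,11); v=(-2,-3)
5. t=4/3 → L at (0,7); v=(2,-3)
6. t=7/3 → B at (14/3,0); v=(2,3)
7. t=2/3 → R at (6,2); v=(-2,3)

Final position: (6,2)
Wall sequence: LBRTLBR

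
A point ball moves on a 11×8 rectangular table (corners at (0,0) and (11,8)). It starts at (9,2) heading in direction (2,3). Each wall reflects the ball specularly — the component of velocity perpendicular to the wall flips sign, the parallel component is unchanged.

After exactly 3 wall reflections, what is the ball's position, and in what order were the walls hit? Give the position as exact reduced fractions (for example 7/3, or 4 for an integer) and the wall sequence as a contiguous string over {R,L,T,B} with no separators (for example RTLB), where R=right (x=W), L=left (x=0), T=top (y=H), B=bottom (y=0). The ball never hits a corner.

1. t=1 → R at (11,5); v=(-2,3)
2. t=1 → T at (9,8); v=(-2,-3)
3. t=8/3 → B at (11/3,0); v=(-2,3)

Final position: (11/3,0)
Wall sequence: RTB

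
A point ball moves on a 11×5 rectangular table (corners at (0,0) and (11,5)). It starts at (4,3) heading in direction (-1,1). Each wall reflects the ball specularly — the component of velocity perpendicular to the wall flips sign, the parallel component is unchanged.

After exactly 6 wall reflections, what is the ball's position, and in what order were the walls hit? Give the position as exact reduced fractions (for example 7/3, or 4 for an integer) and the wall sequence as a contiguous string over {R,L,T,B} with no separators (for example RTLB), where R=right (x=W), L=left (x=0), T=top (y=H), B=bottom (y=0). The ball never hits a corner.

Final position: (9,0)
Wall sequence: TLBTRB

1. t=2 → T at (2,5); v=(-1,-1)
2. t=2 → L at (0,3); v=(1,-1)
3. t=3 → B at (3,0); v=(1,1)
4. t=5 → T at (8,5); v=(1,-1)
5. t=3 → R at (11,2); v=(-1,-1)
6. t=2 → B at (9,0); v=(-1,1)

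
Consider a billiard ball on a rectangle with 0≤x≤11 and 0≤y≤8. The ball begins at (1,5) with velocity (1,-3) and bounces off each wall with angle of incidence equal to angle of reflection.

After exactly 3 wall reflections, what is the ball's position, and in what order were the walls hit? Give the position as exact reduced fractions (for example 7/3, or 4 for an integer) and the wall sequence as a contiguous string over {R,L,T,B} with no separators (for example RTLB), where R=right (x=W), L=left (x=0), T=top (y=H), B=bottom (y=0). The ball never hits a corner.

Final position: (8,0)
Wall sequence: BTB

1. t=5/3 → B at (8/3,0); v=(1,3)
2. t=8/3 → T at (16/3,8); v=(1,-3)
3. t=8/3 → B at (8,0); v=(1,3)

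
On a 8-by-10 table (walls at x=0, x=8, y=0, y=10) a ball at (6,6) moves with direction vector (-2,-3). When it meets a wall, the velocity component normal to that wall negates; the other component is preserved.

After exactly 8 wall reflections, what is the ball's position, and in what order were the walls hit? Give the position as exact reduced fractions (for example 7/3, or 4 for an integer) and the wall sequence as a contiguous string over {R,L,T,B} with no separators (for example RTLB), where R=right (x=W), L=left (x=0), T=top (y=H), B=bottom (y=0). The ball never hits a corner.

Final position: (8,1)
Wall sequence: BLTRBLTR

1. t=2 → B at (2,0); v=(-2,3)
2. t=1 → L at (0,3); v=(2,3)
3. t=7/3 → T at (14/3,10); v=(2,-3)
4. t=5/3 → R at (8,5); v=(-2,-3)
5. t=5/3 → B at (14/3,0); v=(-2,3)
6. t=7/3 → L at (0,7); v=(2,3)
7. t=1 → T at (2,10); v=(2,-3)
8. t=3 → R at (8,1); v=(-2,-3)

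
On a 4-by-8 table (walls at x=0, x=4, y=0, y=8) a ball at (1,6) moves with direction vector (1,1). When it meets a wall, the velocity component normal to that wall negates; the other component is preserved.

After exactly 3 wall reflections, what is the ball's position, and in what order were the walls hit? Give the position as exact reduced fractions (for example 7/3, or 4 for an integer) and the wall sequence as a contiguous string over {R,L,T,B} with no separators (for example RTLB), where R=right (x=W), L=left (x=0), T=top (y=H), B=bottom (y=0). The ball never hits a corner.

Final position: (0,3)
Wall sequence: TRL

1. t=2 → T at (3,8); v=(1,-1)
2. t=1 → R at (4,7); v=(-1,-1)
3. t=4 → L at (0,3); v=(1,-1)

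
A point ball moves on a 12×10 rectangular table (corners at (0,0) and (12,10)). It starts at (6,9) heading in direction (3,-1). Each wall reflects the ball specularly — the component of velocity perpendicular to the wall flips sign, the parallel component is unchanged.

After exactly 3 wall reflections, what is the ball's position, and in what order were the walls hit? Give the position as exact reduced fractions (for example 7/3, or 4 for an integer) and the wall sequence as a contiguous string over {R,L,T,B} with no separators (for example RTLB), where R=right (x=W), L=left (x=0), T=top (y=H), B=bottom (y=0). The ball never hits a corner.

1. t=2 → R at (12,7); v=(-3,-1)
2. t=4 → L at (0,3); v=(3,-1)
3. t=3 → B at (9,0); v=(3,1)

Final position: (9,0)
Wall sequence: RLB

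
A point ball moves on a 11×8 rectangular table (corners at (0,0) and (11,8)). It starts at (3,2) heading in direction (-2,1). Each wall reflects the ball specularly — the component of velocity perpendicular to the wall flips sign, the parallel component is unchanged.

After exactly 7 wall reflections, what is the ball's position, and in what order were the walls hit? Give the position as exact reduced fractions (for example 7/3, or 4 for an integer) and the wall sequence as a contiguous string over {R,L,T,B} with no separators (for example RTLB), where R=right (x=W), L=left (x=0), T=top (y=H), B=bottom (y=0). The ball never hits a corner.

1. t=3/2 → L at (0,7/2); v=(2,1)
2. t=9/2 → T at (9,8); v=(2,-1)
3. t=1 → R at (11,7); v=(-2,-1)
4. t=11/2 → L at (0,3/2); v=(2,-1)
5. t=3/2 → B at (3,0); v=(2,1)
6. t=4 → R at (11,4); v=(-2,1)
7. t=4 → T at (3,8); v=(-2,-1)

Final position: (3,8)
Wall sequence: LTRLBRT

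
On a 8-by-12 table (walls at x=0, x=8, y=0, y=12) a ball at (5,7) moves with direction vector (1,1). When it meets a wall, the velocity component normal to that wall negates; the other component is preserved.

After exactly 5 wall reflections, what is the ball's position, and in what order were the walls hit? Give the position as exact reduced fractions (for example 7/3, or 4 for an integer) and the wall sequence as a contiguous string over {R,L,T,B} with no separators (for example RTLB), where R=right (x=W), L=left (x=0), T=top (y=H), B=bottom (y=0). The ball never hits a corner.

1. t=3 → R at (8,10); v=(-1,1)
2. t=2 → T at (6,12); v=(-1,-1)
3. t=6 → L at (0,6); v=(1,-1)
4. t=6 → B at (6,0); v=(1,1)
5. t=2 → R at (8,2); v=(-1,1)

Final position: (8,2)
Wall sequence: RTLBR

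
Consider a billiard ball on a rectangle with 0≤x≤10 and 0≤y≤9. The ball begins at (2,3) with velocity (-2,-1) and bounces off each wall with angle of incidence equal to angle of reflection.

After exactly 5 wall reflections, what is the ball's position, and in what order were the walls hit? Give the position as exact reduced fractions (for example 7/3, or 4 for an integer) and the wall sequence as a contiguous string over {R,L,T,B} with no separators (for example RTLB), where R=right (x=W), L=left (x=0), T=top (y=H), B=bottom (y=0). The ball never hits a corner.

Final position: (2,9)
Wall sequence: LBRLT

1. t=1 → L at (0,2); v=(2,-1)
2. t=2 → B at (4,0); v=(2,1)
3. t=3 → R at (10,3); v=(-2,1)
4. t=5 → L at (0,8); v=(2,1)
5. t=1 → T at (2,9); v=(2,-1)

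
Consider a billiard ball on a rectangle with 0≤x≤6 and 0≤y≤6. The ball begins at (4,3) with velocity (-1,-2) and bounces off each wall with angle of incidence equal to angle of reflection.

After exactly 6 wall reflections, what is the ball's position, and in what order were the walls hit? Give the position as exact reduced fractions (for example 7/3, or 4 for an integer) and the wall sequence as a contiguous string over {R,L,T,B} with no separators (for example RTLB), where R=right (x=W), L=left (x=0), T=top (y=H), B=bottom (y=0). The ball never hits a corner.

Final position: (11/2,6)
Wall sequence: BLTBRT

1. t=3/2 → B at (5/2,0); v=(-1,2)
2. t=5/2 → L at (0,5); v=(1,2)
3. t=1/2 → T at (1/2,6); v=(1,-2)
4. t=3 → B at (7/2,0); v=(1,2)
5. t=5/2 → R at (6,5); v=(-1,2)
6. t=1/2 → T at (11/2,6); v=(-1,-2)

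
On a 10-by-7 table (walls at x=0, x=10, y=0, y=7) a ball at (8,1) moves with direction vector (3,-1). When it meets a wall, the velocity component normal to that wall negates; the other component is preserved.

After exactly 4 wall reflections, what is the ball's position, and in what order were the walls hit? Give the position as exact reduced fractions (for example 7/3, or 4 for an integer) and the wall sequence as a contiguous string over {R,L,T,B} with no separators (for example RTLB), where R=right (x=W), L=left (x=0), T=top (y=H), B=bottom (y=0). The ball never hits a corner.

1. t=2/3 → R at (10,1/3); v=(-3,-1)
2. t=1/3 → B at (9,0); v=(-3,1)
3. t=3 → L at (0,3); v=(3,1)
4. t=10/3 → R at (10,19/3); v=(-3,1)

Final position: (10,19/3)
Wall sequence: RBLR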